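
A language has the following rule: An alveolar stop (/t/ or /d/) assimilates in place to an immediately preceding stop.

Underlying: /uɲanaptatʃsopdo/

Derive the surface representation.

/t/ after /p/ (labial) → [p]
/d/ after /p/ (labial) → [b]

[uɲanappatʃsopbo]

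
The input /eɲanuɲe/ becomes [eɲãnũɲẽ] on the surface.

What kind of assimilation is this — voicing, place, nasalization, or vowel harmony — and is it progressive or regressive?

/a/→[ã] /u/→[ũ] /e/→[ẽ].
Each target copies a feature from the preceding segment, so the direction is progressive.

nasalization, progressive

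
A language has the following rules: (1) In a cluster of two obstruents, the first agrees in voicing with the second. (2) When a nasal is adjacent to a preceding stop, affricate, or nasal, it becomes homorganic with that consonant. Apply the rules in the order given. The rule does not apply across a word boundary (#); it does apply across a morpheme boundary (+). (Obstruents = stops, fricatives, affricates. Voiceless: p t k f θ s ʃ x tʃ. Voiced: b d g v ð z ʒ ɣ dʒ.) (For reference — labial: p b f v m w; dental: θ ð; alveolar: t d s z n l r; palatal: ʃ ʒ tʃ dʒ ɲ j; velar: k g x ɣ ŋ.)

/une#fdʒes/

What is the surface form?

[une#vdʒes]

Rule 1: /f/ before /dʒ/ (voiced) → [v]
After rule 1: une#vdʒes
Rule 2: no segment meets the rule's conditions; no change.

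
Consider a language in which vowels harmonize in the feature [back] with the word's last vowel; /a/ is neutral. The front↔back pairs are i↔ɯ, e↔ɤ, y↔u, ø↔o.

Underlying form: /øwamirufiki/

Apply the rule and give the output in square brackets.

/u/ harmonizes with /i/ ([-back]) → [y]

[øwamiryfiki]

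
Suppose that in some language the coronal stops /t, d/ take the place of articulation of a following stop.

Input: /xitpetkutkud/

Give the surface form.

/t/ before /p/ (labial) → [p]
/t/ before /k/ (velar) → [k]
/t/ before /k/ (velar) → [k]

[xippekkukkud]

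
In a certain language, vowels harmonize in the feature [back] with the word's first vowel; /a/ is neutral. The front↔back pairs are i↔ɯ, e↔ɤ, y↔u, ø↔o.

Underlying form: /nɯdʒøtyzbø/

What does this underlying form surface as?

/ø/ harmonizes with /ɯ/ ([+back]) → [o]
/y/ harmonizes with /ɯ/ ([+back]) → [u]
/ø/ harmonizes with /ɯ/ ([+back]) → [o]

[nɯdʒotuzbo]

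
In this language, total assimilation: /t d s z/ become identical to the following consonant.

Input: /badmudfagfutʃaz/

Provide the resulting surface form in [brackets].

[bammuffagfutʃaz]

/d/ before /m/ → [m] (total assimilation)
/d/ before /f/ → [f] (total assimilation)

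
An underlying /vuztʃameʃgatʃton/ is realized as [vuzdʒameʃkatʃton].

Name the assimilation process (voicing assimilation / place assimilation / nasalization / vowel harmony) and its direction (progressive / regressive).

voicing assimilation, progressive

/tʃ/→[dʒ] /g/→[k].
Each target copies a feature from the preceding segment, so the direction is progressive.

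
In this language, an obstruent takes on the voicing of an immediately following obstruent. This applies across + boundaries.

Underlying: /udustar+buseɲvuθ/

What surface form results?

no segment meets the rule's conditions; no change.

[udustar+buseɲvuθ]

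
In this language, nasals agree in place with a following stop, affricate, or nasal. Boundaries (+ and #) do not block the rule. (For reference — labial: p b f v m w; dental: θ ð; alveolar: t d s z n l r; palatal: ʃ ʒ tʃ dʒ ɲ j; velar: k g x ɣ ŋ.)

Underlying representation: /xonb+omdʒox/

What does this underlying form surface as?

/n/ before /b/ (labial) → [m]
/m/ before /dʒ/ (palatal) → [ɲ]

[xomb+oɲdʒox]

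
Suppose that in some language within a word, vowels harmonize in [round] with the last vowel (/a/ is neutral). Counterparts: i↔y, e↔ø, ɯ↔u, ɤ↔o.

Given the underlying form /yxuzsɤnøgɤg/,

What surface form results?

[ixɯzsɤnegɤg]

/y/ harmonizes with /ɤ/ ([-round]) → [i]
/u/ harmonizes with /ɤ/ ([-round]) → [ɯ]
/ø/ harmonizes with /ɤ/ ([-round]) → [e]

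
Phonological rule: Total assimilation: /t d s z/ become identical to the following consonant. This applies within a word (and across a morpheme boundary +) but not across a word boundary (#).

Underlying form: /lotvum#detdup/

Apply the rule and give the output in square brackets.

/t/ before /v/ → [v] (total assimilation)
/t/ before /d/ → [d] (total assimilation)

[lovvum#deddup]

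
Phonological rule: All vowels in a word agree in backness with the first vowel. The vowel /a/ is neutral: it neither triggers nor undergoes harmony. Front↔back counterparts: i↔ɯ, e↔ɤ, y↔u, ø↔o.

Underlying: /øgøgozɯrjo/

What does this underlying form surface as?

[øgøgøzirjø]

/o/ harmonizes with /ø/ ([-back]) → [ø]
/ɯ/ harmonizes with /ø/ ([-back]) → [i]
/o/ harmonizes with /ø/ ([-back]) → [ø]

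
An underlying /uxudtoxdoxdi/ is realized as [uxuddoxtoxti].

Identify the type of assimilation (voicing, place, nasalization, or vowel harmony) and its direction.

/t/→[d] /d/→[t] /d/→[t].
Each target copies a feature from the preceding segment, so the direction is progressive.

voicing assimilation, progressive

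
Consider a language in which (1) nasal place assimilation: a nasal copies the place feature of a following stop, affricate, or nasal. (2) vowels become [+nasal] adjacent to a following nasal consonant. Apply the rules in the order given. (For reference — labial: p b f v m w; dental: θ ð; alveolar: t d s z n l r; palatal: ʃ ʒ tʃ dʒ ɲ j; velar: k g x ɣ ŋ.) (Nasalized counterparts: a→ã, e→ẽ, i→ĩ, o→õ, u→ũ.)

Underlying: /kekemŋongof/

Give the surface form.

Rule 1: /m/ before /ŋ/ (velar) → [ŋ]
Rule 1: /n/ before /g/ (velar) → [ŋ]
After rule 1: kekeŋŋoŋgof
Rule 2: /e/ before nasal /ŋ/ → [ẽ]
Rule 2: /o/ before nasal /ŋ/ → [õ]

[kekẽŋŋõŋgof]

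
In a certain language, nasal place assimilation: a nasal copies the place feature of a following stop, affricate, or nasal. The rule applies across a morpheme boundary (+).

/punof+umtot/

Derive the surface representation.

[punof+untot]

/m/ before /t/ (alveolar) → [n]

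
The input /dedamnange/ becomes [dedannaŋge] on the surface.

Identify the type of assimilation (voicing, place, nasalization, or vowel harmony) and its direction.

/m/→[n] /n/→[ŋ].
Each target copies a feature from the following segment, so the direction is regressive.

place assimilation, regressive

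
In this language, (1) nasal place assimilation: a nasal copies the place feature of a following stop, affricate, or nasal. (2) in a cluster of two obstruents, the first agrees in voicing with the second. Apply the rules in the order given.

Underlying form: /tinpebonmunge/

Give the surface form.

Rule 1: /n/ before /p/ (labial) → [m]
Rule 1: /n/ before /m/ (labial) → [m]
Rule 1: /n/ before /g/ (velar) → [ŋ]
After rule 1: timpebommuŋge
Rule 2: no segment meets the rule's conditions; no change.

[timpebommuŋge]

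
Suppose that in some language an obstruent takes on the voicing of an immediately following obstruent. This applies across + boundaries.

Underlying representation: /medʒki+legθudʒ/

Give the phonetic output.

[metʃki+lekθudʒ]

/dʒ/ before /k/ (voiceless) → [tʃ]
/g/ before /θ/ (voiceless) → [k]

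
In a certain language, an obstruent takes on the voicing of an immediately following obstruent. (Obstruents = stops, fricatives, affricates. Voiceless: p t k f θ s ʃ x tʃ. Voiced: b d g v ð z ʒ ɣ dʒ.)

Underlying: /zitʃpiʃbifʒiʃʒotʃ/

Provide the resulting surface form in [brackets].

/ʃ/ before /b/ (voiced) → [ʒ]
/f/ before /ʒ/ (voiced) → [v]
/ʃ/ before /ʒ/ (voiced) → [ʒ]

[zitʃpiʒbivʒiʒʒotʃ]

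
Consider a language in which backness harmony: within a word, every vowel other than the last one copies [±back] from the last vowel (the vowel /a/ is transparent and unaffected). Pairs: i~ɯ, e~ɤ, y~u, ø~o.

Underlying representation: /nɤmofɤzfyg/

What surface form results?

/ɤ/ harmonizes with /y/ ([-back]) → [e]
/o/ harmonizes with /y/ ([-back]) → [ø]
/ɤ/ harmonizes with /y/ ([-back]) → [e]

[nemøfezfyg]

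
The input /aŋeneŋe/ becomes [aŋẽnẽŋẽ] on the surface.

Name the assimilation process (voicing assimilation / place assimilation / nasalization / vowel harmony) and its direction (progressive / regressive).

nasalization, progressive

/e/→[ẽ] /e/→[ẽ] /e/→[ẽ].
Each target copies a feature from the preceding segment, so the direction is progressive.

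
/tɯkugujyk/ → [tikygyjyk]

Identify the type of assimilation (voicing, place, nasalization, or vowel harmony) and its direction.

vowel harmony, regressive

/ɯ/→[i] /u/→[y] /u/→[y].
Vowels agree with the last vowel, so the harmony is regressive.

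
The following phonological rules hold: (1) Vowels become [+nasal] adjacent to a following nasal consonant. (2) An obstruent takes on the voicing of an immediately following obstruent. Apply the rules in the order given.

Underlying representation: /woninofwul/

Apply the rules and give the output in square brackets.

Rule 1: /o/ before nasal /n/ → [õ]
Rule 1: /i/ before nasal /n/ → [ĩ]
After rule 1: wõnĩnofwul
Rule 2: no segment meets the rule's conditions; no change.

[wõnĩnofwul]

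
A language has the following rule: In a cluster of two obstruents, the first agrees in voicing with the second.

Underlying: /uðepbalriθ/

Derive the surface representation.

/p/ before /b/ (voiced) → [b]

[uðebbalriθ]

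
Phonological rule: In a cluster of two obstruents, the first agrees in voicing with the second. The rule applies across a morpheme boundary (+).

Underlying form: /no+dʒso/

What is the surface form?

[no+tʃso]

/dʒ/ before /s/ (voiceless) → [tʃ]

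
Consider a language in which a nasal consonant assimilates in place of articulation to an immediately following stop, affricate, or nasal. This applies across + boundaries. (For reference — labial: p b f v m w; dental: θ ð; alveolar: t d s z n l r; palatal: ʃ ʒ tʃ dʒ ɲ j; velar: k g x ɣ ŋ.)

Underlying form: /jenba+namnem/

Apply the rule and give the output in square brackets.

[jemba+nannem]

/n/ before /b/ (labial) → [m]
/m/ before /n/ (alveolar) → [n]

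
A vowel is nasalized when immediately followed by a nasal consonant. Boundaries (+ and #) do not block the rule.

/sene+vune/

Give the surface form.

/e/ before nasal /n/ → [ẽ]
/u/ before nasal /n/ → [ũ]

[sẽne+vũne]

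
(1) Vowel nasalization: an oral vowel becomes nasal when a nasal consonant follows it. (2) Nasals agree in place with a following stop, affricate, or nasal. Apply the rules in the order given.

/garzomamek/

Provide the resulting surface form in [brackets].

[garzõmãmek]

Rule 1: /o/ before nasal /m/ → [õ]
Rule 1: /a/ before nasal /m/ → [ã]
After rule 1: garzõmãmek
Rule 2: no segment meets the rule's conditions; no change.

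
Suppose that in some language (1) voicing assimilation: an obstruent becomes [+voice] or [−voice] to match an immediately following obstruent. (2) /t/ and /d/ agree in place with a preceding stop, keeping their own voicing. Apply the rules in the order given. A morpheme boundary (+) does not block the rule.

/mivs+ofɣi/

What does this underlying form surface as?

[mifs+ovɣi]

Rule 1: /v/ before /s/ (voiceless) → [f]
Rule 1: /f/ before /ɣ/ (voiced) → [v]
After rule 1: mifs+ovɣi
Rule 2: no segment meets the rule's conditions; no change.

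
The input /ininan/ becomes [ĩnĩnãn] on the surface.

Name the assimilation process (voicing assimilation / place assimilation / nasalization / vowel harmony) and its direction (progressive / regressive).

nasalization, regressive

/i/→[ĩ] /i/→[ĩ] /a/→[ã].
Each target copies a feature from the following segment, so the direction is regressive.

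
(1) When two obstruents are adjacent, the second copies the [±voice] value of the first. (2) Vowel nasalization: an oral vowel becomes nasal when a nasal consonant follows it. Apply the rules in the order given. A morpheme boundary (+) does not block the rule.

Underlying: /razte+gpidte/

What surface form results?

[razde+gbidde]

Rule 1: /t/ after /z/ (voiced) → [d]
Rule 1: /p/ after /g/ (voiced) → [b]
Rule 1: /t/ after /d/ (voiced) → [d]
After rule 1: razde+gbidde
Rule 2: no segment meets the rule's conditions; no change.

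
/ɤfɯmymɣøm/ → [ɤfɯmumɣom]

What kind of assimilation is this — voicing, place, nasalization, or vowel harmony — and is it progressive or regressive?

/y/→[u] /ø/→[o].
Vowels agree with the first vowel, so the harmony is progressive.

vowel harmony, progressive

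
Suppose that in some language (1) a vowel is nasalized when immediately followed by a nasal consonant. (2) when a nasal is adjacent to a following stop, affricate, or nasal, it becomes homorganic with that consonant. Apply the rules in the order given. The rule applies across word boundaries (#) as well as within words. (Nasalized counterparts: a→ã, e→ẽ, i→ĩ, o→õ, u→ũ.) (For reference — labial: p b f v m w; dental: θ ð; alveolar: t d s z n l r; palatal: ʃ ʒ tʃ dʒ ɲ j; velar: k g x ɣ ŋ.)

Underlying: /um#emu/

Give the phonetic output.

Rule 1: /u/ before nasal /m/ → [ũ]
Rule 1: /e/ before nasal /m/ → [ẽ]
After rule 1: ũm#ẽmu
Rule 2: no segment meets the rule's conditions; no change.

[ũm#ẽmu]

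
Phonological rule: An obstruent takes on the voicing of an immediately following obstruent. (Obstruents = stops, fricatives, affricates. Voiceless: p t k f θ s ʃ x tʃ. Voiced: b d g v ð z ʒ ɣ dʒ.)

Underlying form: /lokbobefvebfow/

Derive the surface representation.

[logbobevvepfow]

/k/ before /b/ (voiced) → [g]
/f/ before /v/ (voiced) → [v]
/b/ before /f/ (voiceless) → [p]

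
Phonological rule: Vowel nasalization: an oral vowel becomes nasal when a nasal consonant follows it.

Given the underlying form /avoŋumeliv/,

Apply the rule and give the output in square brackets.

/o/ before nasal /ŋ/ → [õ]
/u/ before nasal /m/ → [ũ]

[avõŋũmeliv]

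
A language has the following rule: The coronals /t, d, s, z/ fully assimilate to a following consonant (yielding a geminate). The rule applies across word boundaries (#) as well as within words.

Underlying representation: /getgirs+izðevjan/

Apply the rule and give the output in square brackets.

/t/ before /g/ → [g] (total assimilation)
/z/ before /ð/ → [ð] (total assimilation)

[geggirs+iððevjan]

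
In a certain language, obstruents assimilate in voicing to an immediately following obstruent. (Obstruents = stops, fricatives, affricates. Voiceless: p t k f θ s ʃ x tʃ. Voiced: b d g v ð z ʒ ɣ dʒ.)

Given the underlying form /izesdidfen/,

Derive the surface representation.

/s/ before /d/ (voiced) → [z]
/d/ before /f/ (voiceless) → [t]

[izezditfen]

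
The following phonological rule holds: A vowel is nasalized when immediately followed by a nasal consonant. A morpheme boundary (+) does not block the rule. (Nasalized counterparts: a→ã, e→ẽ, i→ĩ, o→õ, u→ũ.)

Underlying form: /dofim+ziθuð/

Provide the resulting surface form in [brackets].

/i/ before nasal /m/ → [ĩ]

[dofĩm+ziθuð]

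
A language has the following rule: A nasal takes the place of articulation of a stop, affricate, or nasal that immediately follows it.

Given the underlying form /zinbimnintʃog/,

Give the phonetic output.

/n/ before /b/ (labial) → [m]
/m/ before /n/ (alveolar) → [n]
/n/ before /tʃ/ (palatal) → [ɲ]

[zimbinniɲtʃog]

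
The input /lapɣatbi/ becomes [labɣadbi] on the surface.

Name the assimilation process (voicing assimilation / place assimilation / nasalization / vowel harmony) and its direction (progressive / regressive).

voicing assimilation, regressive

/p/→[b] /t/→[d].
Each target copies a feature from the following segment, so the direction is regressive.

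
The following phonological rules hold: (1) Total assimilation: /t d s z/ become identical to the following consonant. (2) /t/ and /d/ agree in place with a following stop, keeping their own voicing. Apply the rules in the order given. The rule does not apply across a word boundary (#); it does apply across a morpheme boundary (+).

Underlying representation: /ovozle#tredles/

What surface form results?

Rule 1: /z/ before /l/ → [l] (total assimilation)
Rule 1: /t/ before /r/ → [r] (total assimilation)
Rule 1: /d/ before /l/ → [l] (total assimilation)
After rule 1: ovolle#rrelles
Rule 2: no segment meets the rule's conditions; no change.

[ovolle#rrelles]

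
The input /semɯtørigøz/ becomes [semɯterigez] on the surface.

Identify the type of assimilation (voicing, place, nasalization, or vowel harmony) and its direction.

/ø/→[e] /ø/→[e].
Vowels agree with the first vowel, so the harmony is progressive.

vowel harmony, progressive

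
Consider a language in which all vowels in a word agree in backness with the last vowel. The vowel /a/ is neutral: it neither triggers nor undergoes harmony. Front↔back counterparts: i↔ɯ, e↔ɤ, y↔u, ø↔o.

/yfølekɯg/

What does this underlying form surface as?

[ufolɤkɯg]

/y/ harmonizes with /ɯ/ ([+back]) → [u]
/ø/ harmonizes with /ɯ/ ([+back]) → [o]
/e/ harmonizes with /ɯ/ ([+back]) → [ɤ]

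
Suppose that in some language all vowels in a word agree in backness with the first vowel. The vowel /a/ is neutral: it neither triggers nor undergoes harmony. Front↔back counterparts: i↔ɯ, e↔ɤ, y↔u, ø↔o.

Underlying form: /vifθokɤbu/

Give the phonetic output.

/o/ harmonizes with /i/ ([-back]) → [ø]
/ɤ/ harmonizes with /i/ ([-back]) → [e]
/u/ harmonizes with /i/ ([-back]) → [y]

[vifθøkeby]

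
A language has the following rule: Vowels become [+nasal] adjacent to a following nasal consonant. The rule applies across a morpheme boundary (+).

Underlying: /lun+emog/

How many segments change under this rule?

/u/ before nasal /n/ → [ũ]
/e/ before nasal /m/ → [ẽ]
2 segments change.

2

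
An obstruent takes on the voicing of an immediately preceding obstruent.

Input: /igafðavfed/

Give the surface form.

[igafθavved]

/ð/ after /f/ (voiceless) → [θ]
/f/ after /v/ (voiced) → [v]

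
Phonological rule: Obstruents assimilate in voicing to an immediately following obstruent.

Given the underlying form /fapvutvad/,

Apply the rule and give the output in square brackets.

/p/ before /v/ (voiced) → [b]
/t/ before /v/ (voiced) → [d]

[fabvudvad]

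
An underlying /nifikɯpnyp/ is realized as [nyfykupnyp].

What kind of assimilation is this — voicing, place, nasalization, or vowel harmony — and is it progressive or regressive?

vowel harmony, regressive

/i/→[y] /i/→[y] /ɯ/→[u].
Vowels agree with the last vowel, so the harmony is regressive.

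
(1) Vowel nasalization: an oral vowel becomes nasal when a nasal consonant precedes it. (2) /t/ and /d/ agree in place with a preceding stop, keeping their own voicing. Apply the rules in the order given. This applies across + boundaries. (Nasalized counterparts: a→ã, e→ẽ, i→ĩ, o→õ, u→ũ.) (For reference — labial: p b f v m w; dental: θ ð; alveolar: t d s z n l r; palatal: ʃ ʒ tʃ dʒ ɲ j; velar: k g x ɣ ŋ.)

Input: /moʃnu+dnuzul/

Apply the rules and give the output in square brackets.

Rule 1: /o/ after nasal /m/ → [õ]
Rule 1: /u/ after nasal /n/ → [ũ]
Rule 1: /u/ after nasal /n/ → [ũ]
After rule 1: mõʃnũ+dnũzul
Rule 2: no segment meets the rule's conditions; no change.

[mõʃnũ+dnũzul]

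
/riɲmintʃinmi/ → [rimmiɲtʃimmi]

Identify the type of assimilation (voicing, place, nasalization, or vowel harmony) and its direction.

/ɲ/→[m] /n/→[ɲ] /n/→[m].
Each target copies a feature from the following segment, so the direction is regressive.

place assimilation, regressive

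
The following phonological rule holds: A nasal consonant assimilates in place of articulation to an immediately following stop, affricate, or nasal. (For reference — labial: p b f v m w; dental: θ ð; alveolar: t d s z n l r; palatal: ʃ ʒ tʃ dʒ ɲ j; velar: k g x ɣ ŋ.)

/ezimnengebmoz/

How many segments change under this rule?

/m/ before /n/ (alveolar) → [n]
/n/ before /g/ (velar) → [ŋ]
2 segments change.

2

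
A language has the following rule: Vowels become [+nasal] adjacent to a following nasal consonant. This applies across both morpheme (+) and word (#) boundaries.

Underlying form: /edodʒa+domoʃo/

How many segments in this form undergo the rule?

1

/o/ before nasal /m/ → [õ]
1 segment changes.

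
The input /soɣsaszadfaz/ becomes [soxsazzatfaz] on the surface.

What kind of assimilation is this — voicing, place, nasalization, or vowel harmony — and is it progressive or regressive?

voicing assimilation, regressive

/ɣ/→[x] /s/→[z] /d/→[t].
Each target copies a feature from the following segment, so the direction is regressive.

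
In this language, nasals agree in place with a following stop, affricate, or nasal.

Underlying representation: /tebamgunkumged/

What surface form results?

[tebaŋguŋkuŋged]

/m/ before /g/ (velar) → [ŋ]
/n/ before /k/ (velar) → [ŋ]
/m/ before /g/ (velar) → [ŋ]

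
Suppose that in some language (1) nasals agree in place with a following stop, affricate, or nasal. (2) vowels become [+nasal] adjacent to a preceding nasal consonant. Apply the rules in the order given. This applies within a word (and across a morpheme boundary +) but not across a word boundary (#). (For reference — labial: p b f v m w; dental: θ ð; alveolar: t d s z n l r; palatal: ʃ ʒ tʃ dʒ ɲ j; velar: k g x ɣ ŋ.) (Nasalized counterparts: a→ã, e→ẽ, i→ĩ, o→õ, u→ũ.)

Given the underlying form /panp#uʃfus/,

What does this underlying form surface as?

[pamp#uʃfus]

Rule 1: /n/ before /p/ (labial) → [m]
After rule 1: pamp#uʃfus
Rule 2: no segment meets the rule's conditions; no change.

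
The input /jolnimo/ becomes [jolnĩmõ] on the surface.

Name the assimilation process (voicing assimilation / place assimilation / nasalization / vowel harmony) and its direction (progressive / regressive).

nasalization, progressive

/i/→[ĩ] /o/→[õ].
Each target copies a feature from the preceding segment, so the direction is progressive.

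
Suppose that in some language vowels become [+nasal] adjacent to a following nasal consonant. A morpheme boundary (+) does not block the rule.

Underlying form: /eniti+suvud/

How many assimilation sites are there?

1

/e/ before nasal /n/ → [ẽ]
1 segment changes.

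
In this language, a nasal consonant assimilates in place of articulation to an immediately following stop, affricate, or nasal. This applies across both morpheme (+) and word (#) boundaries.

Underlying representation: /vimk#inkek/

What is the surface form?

/m/ before /k/ (velar) → [ŋ]
/n/ before /k/ (velar) → [ŋ]

[viŋk#iŋkek]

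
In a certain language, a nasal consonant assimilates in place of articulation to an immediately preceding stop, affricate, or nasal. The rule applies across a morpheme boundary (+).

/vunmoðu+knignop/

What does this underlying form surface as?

[vunnoðu+kŋigŋop]

/m/ after /n/ (alveolar) → [n]
/n/ after /k/ (velar) → [ŋ]
/n/ after /g/ (velar) → [ŋ]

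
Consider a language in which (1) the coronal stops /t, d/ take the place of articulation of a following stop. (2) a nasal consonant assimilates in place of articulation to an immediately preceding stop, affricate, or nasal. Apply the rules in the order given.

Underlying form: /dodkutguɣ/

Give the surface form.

[dogkukguɣ]

Rule 1: /d/ before /k/ (velar) → [g]
Rule 1: /t/ before /g/ (velar) → [k]
After rule 1: dogkukguɣ
Rule 2: no segment meets the rule's conditions; no change.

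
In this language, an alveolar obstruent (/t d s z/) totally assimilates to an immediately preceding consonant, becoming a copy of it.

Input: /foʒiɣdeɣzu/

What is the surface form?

[foʒiɣɣeɣɣu]

/d/ after /ɣ/ → [ɣ] (total assimilation)
/z/ after /ɣ/ → [ɣ] (total assimilation)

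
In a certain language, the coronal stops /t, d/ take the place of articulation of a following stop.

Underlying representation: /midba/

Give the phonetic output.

/d/ before /b/ (labial) → [b]

[mibba]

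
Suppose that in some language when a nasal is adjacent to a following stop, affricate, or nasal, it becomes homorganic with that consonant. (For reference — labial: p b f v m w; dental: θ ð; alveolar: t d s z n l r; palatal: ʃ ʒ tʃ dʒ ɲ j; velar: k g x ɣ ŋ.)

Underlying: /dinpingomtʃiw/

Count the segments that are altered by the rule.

/n/ before /p/ (labial) → [m]
/n/ before /g/ (velar) → [ŋ]
/m/ before /tʃ/ (palatal) → [ɲ]
3 segments change.

3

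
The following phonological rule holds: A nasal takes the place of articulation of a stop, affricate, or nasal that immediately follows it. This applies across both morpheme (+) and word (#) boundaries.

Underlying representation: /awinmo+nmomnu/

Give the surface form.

/n/ before /m/ (labial) → [m]
/n/ before /m/ (labial) → [m]
/m/ before /n/ (alveolar) → [n]

[awimmo+mmonnu]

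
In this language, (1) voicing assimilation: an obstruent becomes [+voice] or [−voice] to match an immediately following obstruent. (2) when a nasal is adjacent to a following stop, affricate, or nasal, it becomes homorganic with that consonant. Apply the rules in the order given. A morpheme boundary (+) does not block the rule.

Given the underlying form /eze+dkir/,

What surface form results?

[eze+tkir]

Rule 1: /d/ before /k/ (voiceless) → [t]
After rule 1: eze+tkir
Rule 2: no segment meets the rule's conditions; no change.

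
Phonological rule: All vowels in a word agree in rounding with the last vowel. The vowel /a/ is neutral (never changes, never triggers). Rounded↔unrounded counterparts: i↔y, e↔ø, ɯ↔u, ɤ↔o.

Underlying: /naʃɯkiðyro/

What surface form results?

/ɯ/ harmonizes with /o/ ([+round]) → [u]
/i/ harmonizes with /o/ ([+round]) → [y]

[naʃukyðyro]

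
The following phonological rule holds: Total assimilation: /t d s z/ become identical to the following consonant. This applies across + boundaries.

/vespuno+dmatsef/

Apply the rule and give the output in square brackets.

/s/ before /p/ → [p] (total assimilation)
/d/ before /m/ → [m] (total assimilation)
/t/ before /s/ → [s] (total assimilation)

[veppuno+mmassef]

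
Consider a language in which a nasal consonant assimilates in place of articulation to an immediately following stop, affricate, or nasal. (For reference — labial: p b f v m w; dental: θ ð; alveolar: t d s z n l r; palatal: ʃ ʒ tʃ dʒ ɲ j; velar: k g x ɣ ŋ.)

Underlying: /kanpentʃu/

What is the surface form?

[kampeɲtʃu]

/n/ before /p/ (labial) → [m]
/n/ before /tʃ/ (palatal) → [ɲ]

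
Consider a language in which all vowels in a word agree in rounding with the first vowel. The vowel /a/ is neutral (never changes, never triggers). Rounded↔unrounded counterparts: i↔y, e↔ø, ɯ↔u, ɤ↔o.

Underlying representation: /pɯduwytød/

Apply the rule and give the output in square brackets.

[pɯdɯwited]

/u/ harmonizes with /ɯ/ ([-round]) → [ɯ]
/y/ harmonizes with /ɯ/ ([-round]) → [i]
/ø/ harmonizes with /ɯ/ ([-round]) → [e]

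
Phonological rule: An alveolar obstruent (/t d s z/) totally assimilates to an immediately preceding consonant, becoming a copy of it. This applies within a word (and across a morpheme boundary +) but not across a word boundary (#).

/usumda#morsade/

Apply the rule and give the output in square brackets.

/d/ after /m/ → [m] (total assimilation)
/s/ after /r/ → [r] (total assimilation)

[usumma#morrade]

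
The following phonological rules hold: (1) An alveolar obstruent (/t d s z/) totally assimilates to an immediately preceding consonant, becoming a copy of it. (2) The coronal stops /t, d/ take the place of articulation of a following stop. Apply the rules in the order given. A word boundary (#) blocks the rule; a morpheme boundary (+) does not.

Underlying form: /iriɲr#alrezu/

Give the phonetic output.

Rule 1: no segment meets the rule's conditions; no change.
After rule 1: iriɲr#alrezu
Rule 2: no segment meets the rule's conditions; no change.

[iriɲr#alrezu]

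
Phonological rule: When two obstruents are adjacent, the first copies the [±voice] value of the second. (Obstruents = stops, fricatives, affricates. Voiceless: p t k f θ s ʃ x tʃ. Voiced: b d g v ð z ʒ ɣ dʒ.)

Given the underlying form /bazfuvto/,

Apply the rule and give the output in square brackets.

/z/ before /f/ (voiceless) → [s]
/v/ before /t/ (voiceless) → [f]

[basfufto]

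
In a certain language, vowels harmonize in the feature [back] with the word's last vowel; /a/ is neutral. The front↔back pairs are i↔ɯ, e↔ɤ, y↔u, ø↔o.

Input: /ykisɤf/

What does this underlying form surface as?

/y/ harmonizes with /ɤ/ ([+back]) → [u]
/i/ harmonizes with /ɤ/ ([+back]) → [ɯ]

[ukɯsɤf]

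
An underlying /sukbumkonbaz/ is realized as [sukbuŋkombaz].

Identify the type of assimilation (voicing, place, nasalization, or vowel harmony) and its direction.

place assimilation, regressive

/m/→[ŋ] /n/→[m].
Each target copies a feature from the following segment, so the direction is regressive.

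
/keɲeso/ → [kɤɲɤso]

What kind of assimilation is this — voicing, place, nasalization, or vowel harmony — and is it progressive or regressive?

vowel harmony, regressive

/e/→[ɤ] /e/→[ɤ].
Vowels agree with the last vowel, so the harmony is regressive.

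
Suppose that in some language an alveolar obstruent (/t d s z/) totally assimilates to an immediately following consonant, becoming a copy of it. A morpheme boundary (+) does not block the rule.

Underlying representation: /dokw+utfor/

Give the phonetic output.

[dokw+uffor]

/t/ before /f/ → [f] (total assimilation)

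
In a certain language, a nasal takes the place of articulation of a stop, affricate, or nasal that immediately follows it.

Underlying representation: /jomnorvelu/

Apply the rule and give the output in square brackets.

[jonnorvelu]

/m/ before /n/ (alveolar) → [n]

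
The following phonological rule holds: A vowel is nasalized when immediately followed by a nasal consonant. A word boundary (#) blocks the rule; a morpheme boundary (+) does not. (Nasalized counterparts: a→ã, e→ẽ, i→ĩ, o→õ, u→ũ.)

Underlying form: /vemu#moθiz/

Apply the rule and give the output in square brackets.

/e/ before nasal /m/ → [ẽ]

[vẽmu#moθiz]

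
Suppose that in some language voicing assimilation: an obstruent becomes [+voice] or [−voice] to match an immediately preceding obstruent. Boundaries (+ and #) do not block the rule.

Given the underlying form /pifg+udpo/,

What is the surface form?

[pifk+udbo]

/g/ after /f/ (voiceless) → [k]
/p/ after /d/ (voiced) → [b]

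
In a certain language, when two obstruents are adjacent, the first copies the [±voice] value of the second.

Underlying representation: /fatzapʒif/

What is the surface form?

[fadzabʒif]

/t/ before /z/ (voiced) → [d]
/p/ before /ʒ/ (voiced) → [b]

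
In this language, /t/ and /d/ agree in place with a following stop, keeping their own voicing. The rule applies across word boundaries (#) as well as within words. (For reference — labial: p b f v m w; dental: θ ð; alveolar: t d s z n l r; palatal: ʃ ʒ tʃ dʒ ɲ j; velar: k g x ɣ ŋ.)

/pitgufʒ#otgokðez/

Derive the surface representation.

/t/ before /g/ (velar) → [k]
/t/ before /g/ (velar) → [k]

[pikgufʒ#okgokðez]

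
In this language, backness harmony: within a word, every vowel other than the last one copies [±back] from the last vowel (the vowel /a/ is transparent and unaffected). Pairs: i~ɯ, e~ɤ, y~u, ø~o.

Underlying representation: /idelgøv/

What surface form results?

[idelgøv]

no segment meets the rule's conditions; no change.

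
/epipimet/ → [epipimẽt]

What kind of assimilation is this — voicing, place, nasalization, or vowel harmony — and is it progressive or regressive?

nasalization, progressive

/e/→[ẽ].
Each target copies a feature from the preceding segment, so the direction is progressive.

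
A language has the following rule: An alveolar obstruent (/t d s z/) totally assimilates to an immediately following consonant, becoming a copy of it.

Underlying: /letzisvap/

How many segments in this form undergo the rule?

/t/ before /z/ → [z] (total assimilation)
/s/ before /v/ → [v] (total assimilation)
2 segments change.

2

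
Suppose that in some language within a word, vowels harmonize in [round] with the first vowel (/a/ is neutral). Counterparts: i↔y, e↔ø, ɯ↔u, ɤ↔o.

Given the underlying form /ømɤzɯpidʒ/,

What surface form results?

/ɤ/ harmonizes with /ø/ ([+round]) → [o]
/ɯ/ harmonizes with /ø/ ([+round]) → [u]
/i/ harmonizes with /ø/ ([+round]) → [y]

[ømozupydʒ]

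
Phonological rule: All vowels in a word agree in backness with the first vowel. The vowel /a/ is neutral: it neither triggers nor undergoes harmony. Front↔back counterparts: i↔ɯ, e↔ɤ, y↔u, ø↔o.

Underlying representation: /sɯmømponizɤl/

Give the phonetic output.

[sɯmomponɯzɤl]

/ø/ harmonizes with /ɯ/ ([+back]) → [o]
/i/ harmonizes with /ɯ/ ([+back]) → [ɯ]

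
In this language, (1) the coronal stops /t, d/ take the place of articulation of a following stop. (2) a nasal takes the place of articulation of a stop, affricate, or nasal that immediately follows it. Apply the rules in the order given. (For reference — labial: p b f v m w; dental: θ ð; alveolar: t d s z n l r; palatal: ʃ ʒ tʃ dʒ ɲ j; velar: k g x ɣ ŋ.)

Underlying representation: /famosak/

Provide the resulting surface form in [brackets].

[famosak]

Rule 1: no segment meets the rule's conditions; no change.
After rule 1: famosak
Rule 2: no segment meets the rule's conditions; no change.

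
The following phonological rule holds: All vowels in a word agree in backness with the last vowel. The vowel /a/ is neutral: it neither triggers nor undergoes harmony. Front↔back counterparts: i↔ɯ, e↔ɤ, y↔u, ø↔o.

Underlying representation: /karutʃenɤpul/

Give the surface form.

/e/ harmonizes with /u/ ([+back]) → [ɤ]

[karutʃɤnɤpul]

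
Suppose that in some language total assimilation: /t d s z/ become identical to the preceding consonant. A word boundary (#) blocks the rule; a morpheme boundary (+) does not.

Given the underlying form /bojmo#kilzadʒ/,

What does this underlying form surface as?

[bojmo#killadʒ]

/z/ after /l/ → [l] (total assimilation)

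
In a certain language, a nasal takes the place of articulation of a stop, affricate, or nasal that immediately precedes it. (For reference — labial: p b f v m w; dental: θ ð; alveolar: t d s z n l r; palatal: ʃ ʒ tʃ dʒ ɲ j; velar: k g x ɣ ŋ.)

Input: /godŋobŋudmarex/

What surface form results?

/ŋ/ after /d/ (alveolar) → [n]
/ŋ/ after /b/ (labial) → [m]
/m/ after /d/ (alveolar) → [n]

[godnobmudnarex]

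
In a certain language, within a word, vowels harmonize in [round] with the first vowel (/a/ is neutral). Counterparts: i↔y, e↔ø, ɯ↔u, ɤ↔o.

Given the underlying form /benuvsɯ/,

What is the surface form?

[benɯvsɯ]

/u/ harmonizes with /e/ ([-round]) → [ɯ]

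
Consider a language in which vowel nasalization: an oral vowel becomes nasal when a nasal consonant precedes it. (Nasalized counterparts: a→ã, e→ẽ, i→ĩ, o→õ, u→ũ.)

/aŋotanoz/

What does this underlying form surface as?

/o/ after nasal /ŋ/ → [õ]
/o/ after nasal /n/ → [õ]

[aŋõtanõz]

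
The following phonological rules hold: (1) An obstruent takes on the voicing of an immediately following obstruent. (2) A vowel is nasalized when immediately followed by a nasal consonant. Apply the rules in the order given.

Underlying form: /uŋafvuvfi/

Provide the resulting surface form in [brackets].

[ũŋavvuffi]

Rule 1: /f/ before /v/ (voiced) → [v]
Rule 1: /v/ before /f/ (voiceless) → [f]
After rule 1: uŋavvuffi
Rule 2: /u/ before nasal /ŋ/ → [ũ]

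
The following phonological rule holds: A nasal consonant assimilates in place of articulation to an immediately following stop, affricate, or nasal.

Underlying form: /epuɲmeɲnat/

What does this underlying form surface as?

/ɲ/ before /m/ (labial) → [m]
/ɲ/ before /n/ (alveolar) → [n]

[epummennat]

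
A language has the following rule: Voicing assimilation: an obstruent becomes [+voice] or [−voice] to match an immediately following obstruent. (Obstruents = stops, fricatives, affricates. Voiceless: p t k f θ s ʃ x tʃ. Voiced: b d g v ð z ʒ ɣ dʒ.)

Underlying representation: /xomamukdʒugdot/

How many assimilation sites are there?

1

/k/ before /dʒ/ (voiced) → [g]
1 segment changes.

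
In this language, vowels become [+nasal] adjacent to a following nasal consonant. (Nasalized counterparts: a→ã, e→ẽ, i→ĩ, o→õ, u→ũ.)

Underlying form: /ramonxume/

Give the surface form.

[rãmõnxũme]

/a/ before nasal /m/ → [ã]
/o/ before nasal /n/ → [õ]
/u/ before nasal /m/ → [ũ]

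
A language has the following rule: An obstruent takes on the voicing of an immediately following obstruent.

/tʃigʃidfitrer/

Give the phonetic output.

/g/ before /ʃ/ (voiceless) → [k]
/d/ before /f/ (voiceless) → [t]

[tʃikʃitfitrer]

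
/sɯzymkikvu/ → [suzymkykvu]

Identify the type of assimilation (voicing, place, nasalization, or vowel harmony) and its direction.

vowel harmony, regressive

/ɯ/→[u] /i/→[y].
Vowels agree with the last vowel, so the harmony is regressive.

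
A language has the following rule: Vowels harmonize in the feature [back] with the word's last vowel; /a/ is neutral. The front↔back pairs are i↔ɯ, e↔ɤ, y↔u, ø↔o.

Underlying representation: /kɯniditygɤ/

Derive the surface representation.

/i/ harmonizes with /ɤ/ ([+back]) → [ɯ]
/i/ harmonizes with /ɤ/ ([+back]) → [ɯ]
/y/ harmonizes with /ɤ/ ([+back]) → [u]

[kɯnɯdɯtugɤ]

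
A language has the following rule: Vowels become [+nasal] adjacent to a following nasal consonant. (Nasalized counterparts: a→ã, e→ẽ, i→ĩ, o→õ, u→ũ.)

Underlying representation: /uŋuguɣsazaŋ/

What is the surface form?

[ũŋuguɣsazãŋ]

/u/ before nasal /ŋ/ → [ũ]
/a/ before nasal /ŋ/ → [ã]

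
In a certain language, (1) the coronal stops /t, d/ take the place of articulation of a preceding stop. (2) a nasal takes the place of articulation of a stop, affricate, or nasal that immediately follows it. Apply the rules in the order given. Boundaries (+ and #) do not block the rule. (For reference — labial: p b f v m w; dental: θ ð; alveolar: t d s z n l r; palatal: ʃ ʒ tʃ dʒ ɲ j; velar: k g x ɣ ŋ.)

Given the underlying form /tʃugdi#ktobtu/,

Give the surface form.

[tʃuggi#kkobpu]

Rule 1: /d/ after /g/ (velar) → [g]
Rule 1: /t/ after /k/ (velar) → [k]
Rule 1: /t/ after /b/ (labial) → [p]
After rule 1: tʃuggi#kkobpu
Rule 2: no segment meets the rule's conditions; no change.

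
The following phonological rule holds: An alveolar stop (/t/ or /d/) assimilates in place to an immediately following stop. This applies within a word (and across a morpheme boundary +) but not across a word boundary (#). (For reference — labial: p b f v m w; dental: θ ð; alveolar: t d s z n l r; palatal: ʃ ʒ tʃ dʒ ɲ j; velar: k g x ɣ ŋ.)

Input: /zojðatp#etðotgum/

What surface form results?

/t/ before /p/ (labial) → [p]
/t/ before /g/ (velar) → [k]

[zojðapp#etðokgum]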